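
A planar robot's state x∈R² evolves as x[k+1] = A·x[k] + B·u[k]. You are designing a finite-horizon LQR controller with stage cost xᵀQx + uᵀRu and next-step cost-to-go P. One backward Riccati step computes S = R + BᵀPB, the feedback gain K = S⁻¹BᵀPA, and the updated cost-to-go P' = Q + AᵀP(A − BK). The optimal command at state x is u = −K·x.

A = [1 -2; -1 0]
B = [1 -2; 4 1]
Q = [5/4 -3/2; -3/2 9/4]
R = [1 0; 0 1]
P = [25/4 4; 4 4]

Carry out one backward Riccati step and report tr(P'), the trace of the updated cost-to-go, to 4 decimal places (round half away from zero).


4.5331

BᵀP = [22.2500 20.0000; -8.5000 -4.0000]
S = R + BᵀPB = [1 0; 0 1] + [102.2500 -24.5000; -24.5000 13.0000] = [103.2500 -24.5000; -24.5000 14.0000]
BᵀPA = [2.2500 -44.5000; -4.5000 17.0000]
K = S⁻¹·BᵀPA = [-0.0932 -0.2443; -0.4845 0.7867]
A−BK = [0.1242 -0.1822; -0.1429 0.1905]
AᵀP(A−BK) = [0.2795 -0.4099; -0.4099 0.7536]
P' = Q + AᵀP(A−BK) = [1.5295 -1.9099; -1.9099 3.0036]
tr(P') = 4.5331


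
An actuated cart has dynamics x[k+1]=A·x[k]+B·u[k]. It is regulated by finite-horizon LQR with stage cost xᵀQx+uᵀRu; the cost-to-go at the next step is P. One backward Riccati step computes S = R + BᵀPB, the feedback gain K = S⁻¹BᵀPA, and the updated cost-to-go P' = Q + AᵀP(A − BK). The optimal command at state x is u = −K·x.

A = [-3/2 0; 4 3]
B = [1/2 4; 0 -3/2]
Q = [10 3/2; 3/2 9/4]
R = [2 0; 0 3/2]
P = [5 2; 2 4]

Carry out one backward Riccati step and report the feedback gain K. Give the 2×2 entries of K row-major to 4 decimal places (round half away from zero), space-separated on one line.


1.1494 1.0321 -0.4101 -0.0417

BᵀP = [2.5000 1.0000; 17.0000 2.0000]
S = R + BᵀPB = [2 0; 0 3/2] + [1.2500 8.5000; 8.5000 65.0000] = [3.2500 8.5000; 8.5000 66.5000]
BᵀPA = [0.2500 3.0000; -17.5000 6.0000]
K = S⁻¹·BᵀPA = [1.1494 1.0321; -0.4101 -0.0417]
A−BK = [-0.4344 -0.3493; 3.3849 2.9374]
AᵀP(A−BK) = [43.7863 38.0122; 38.0122 33.1538]
P' = Q + AᵀP(A−BK) = [53.7863 39.5122; 39.5122 35.4038]
tr(P') = 89.1901


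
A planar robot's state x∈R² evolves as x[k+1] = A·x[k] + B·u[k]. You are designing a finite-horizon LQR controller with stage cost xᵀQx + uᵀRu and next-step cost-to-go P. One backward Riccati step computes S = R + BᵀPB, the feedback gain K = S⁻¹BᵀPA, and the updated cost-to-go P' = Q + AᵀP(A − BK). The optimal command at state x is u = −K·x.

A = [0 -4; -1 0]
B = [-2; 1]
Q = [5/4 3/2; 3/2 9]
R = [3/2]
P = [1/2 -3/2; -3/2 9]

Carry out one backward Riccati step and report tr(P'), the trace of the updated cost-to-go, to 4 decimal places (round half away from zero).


14.0608

BᵀP = [-2.5000 12.0000]
S = R + BᵀPB = [3/2] + [17.0000] = [18.5000]
BᵀPA = [-12.0000 10.0000]
K = S⁻¹·BᵀPA = [-0.6486 0.5405]
A−BK = [-1.2973 -2.9189; -0.3514 -0.5405]
AᵀP(A−BK) = [1.2162 0.4865; 0.4865 2.5946]
P' = Q + AᵀP(A−BK) = [2.4662 1.9865; 1.9865 11.5946]
tr(P') = 14.0608


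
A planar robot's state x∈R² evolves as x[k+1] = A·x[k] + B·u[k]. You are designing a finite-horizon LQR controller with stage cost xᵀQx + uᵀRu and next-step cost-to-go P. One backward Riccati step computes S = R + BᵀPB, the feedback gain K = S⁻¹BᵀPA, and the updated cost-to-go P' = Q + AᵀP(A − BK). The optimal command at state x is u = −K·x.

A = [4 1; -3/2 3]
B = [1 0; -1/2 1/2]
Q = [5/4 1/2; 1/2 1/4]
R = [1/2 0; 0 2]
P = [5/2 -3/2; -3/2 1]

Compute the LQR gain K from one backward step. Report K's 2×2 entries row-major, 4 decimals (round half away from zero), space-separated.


3.3290 -0.5613 -0.1871 0.0839

BᵀP = [3.2500 -2.0000; -0.7500 0.5000]
S = R + BᵀPB = [1/2 0; 0 2] + [4.2500 -1.0000; -1.0000 0.2500] = [4.7500 -1.0000; -1.0000 2.2500]
BᵀPA = [16.0000 -2.7500; -3.7500 0.7500]
K = S⁻¹·BᵀPA = [3.3290 -0.5613; -0.1871 0.0839]
A−BK = [0.6710 1.5613; 0.2581 2.6774]
AᵀP(A−BK) = [6.2839 -0.9548; -0.9548 0.8935]
P' = Q + AᵀP(A−BK) = [7.5339 -0.4548; -0.4548 1.1435]
tr(P') = 8.6774


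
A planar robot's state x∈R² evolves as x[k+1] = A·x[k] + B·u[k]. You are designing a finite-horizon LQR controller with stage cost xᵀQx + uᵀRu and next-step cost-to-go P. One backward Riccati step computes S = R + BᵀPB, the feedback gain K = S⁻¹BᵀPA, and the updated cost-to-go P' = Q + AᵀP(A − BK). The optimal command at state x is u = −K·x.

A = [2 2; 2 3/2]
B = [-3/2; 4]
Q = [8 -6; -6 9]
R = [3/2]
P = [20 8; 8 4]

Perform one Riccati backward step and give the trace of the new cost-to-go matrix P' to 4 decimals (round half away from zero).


BᵀP = [2.0000 4.0000]
S = R + BᵀPB = [3/2] + [13.0000] = [14.5000]
BᵀPA = [12.0000 10.0000]
K = S⁻¹·BᵀPA = [0.8276 0.6897]
A−BK = [3.2414 3.0345; -1.3103 -1.2586]
AᵀP(A−BK) = [150.0690 139.7241; 139.7241 130.1034]
P' = Q + AᵀP(A−BK) = [158.0690 133.7241; 133.7241 139.1034]
tr(P') = 297.1724

297.1724


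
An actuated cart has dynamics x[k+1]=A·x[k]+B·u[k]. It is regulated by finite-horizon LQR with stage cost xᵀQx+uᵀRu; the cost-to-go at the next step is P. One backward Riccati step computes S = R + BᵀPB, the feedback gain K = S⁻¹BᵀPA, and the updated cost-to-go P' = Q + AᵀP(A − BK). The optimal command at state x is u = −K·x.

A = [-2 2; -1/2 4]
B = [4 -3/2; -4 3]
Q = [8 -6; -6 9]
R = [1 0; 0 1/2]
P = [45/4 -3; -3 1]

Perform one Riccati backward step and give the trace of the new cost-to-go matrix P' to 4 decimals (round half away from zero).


21.2004

BᵀP = [57.0000 -16.0000; -25.8750 7.5000]
S = R + BᵀPB = [1 0; 0 1/2] + [292.0000 -133.5000; -133.5000 61.3125] = [293.0000 -133.5000; -133.5000 61.8125]
BᵀPA = [-106.0000 50.0000; 48.0000 -21.7500]
K = S⁻¹·BᵀPA = [-0.4990 0.6475; -0.3012 1.0465]
A−BK = [-0.4557 0.9799; -1.5924 3.4503]
AᵀP(A−BK) = [0.8124 -1.6005; -1.6005 3.3880]
P' = Q + AᵀP(A−BK) = [8.8124 -7.6005; -7.6005 12.3880]
tr(P') = 21.2004


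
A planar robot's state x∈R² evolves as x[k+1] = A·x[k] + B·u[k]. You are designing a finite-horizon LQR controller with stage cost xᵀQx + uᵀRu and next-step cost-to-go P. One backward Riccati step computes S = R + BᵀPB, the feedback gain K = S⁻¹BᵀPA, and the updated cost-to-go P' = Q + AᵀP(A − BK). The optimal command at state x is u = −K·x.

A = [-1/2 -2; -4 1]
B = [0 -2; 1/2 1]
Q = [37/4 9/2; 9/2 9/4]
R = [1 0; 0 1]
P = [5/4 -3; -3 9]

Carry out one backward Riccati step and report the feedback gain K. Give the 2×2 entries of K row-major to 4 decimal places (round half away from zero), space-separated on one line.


-1.1548 0.2381 -1.7996 0.8968

BᵀP = [-1.5000 4.5000; -5.5000 15.0000]
S = R + BᵀPB = [1 0; 0 1] + [2.2500 7.5000; 7.5000 26.0000] = [3.2500 7.5000; 7.5000 27.0000]
BᵀPA = [-17.2500 7.5000; -57.2500 26.0000]
K = S⁻¹·BᵀPA = [-1.1548 0.2381; -1.7996 0.8968]
A−BK = [-4.0992 -0.2063; -1.6230 -0.0159]
AᵀP(A−BK) = [9.3656 -1.7996; -1.7996 0.8968]
P' = Q + AᵀP(A−BK) = [18.6156 2.7004; 2.7004 3.1468]
tr(P') = 21.7624


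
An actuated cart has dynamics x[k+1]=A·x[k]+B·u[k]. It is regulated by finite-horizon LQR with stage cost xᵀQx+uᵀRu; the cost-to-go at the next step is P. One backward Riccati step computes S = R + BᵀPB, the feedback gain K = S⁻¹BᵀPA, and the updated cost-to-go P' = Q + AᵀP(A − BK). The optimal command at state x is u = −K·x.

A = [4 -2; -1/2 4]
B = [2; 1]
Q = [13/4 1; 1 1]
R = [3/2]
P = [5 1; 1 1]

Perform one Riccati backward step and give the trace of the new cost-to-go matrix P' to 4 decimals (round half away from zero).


28.5660

BᵀP = [11.0000 3.0000]
S = R + BᵀPB = [3/2] + [25.0000] = [26.5000]
BᵀPA = [42.5000 -10.0000]
K = S⁻¹·BᵀPA = [1.6038 -0.3774]
A−BK = [0.7925 -1.2453; -2.1038 4.3774]
AᵀP(A−BK) = [8.0896 -8.9623; -8.9623 16.2264]
P' = Q + AᵀP(A−BK) = [11.3396 -7.9623; -7.9623 17.2264]
tr(P') = 28.5660


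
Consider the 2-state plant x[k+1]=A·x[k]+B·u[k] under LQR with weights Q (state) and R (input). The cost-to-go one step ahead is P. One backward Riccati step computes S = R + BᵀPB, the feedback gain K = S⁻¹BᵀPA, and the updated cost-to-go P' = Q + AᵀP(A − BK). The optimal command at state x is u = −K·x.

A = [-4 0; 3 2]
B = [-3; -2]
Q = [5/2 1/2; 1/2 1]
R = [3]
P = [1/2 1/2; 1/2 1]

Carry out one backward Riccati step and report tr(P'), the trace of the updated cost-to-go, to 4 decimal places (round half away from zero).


9.6857

BᵀP = [-2.5000 -3.5000]
S = R + BᵀPB = [3] + [14.5000] = [17.5000]
BᵀPA = [-0.5000 -7.0000]
K = S⁻¹·BᵀPA = [-0.0286 -0.4000]
A−BK = [-4.0857 -1.2000; 2.9429 1.2000]
AᵀP(A−BK) = [4.9857 1.8000; 1.8000 1.2000]
P' = Q + AᵀP(A−BK) = [7.4857 2.3000; 2.3000 2.2000]
tr(P') = 9.6857


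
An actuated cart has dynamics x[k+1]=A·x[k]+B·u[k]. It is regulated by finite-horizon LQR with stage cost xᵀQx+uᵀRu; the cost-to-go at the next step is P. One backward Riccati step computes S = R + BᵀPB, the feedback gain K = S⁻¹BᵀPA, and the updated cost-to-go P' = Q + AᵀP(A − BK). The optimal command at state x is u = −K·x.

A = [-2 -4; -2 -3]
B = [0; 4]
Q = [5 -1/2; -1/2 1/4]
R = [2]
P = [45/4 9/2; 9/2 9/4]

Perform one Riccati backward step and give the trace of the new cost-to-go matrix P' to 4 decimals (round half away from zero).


BᵀP = [18.0000 9.0000]
S = R + BᵀPB = [2] + [36.0000] = [38.0000]
BᵀPA = [-54.0000 -99.0000]
K = S⁻¹·BᵀPA = [-1.4211 -2.6053]
A−BK = [-2.0000 -4.0000; 3.6842 7.4211]
AᵀP(A−BK) = [13.2632 25.8158; 25.8158 50.3289]
P' = Q + AᵀP(A−BK) = [18.2632 25.3158; 25.3158 50.5789]
tr(P') = 68.8421

68.8421


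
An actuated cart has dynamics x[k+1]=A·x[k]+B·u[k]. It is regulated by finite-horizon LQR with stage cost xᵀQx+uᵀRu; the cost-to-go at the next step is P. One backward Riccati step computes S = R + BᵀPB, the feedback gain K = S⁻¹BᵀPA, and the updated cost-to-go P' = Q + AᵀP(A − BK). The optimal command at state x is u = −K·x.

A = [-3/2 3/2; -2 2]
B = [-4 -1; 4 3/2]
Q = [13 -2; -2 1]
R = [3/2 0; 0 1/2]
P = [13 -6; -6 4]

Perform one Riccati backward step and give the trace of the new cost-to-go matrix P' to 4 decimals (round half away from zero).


25.2596

BᵀP = [-76.0000 40.0000; -22.0000 12.0000]
S = R + BᵀPB = [3/2 0; 0 1/2] + [464.0000 136.0000; 136.0000 40.0000] = [465.5000 136.0000; 136.0000 40.5000]
BᵀPA = [34.0000 -34.0000; 9.0000 -9.0000]
K = S⁻¹·BᵀPA = [0.4289 -0.4289; -1.2179 1.2179]
A−BK = [-1.0025 1.0025; -1.8886 1.8886]
AᵀP(A−BK) = [5.6298 -5.6298; -5.6298 5.6298]
P' = Q + AᵀP(A−BK) = [18.6298 -7.6298; -7.6298 6.6298]
tr(P') = 25.2596


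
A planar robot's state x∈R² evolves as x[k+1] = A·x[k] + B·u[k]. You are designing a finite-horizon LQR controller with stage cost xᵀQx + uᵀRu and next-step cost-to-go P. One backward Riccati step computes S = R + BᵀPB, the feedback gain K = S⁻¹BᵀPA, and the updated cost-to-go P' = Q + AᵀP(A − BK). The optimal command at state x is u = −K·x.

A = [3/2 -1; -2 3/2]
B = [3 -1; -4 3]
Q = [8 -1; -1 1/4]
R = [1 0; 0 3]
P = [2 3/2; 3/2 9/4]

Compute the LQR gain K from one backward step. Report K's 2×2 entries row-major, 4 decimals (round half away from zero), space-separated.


0.4358 -0.2935 -0.0534 0.0870

BᵀP = [0.0000 -4.5000; 2.5000 5.2500]
S = R + BᵀPB = [1 0; 0 3] + [18.0000 -13.5000; -13.5000 13.2500] = [19.0000 -13.5000; -13.5000 16.2500]
BᵀPA = [9.0000 -6.7500; -6.7500 5.3750]
K = S⁻¹·BᵀPA = [0.4358 -0.2935; -0.0534 0.0870]
A−BK = [0.1393 -0.0326; -0.0968 0.0652]
AᵀP(A−BK) = [0.2179 -0.1467; -0.1467 0.1141]
P' = Q + AᵀP(A−BK) = [8.2179 -1.1467; -1.1467 0.3641]
tr(P') = 8.5820


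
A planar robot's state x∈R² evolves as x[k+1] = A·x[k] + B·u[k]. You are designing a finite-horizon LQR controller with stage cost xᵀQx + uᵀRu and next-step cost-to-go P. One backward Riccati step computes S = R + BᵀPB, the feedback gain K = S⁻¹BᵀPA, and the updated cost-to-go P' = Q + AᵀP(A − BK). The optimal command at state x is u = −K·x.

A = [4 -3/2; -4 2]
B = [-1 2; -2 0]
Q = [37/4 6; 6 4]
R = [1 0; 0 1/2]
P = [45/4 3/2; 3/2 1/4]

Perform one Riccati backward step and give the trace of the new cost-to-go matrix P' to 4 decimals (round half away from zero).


15.9091

BᵀP = [-14.2500 -2.0000; 22.5000 3.0000]
S = R + BᵀPB = [1 0; 0 1/2] + [18.2500 -28.5000; -28.5000 45.0000] = [19.2500 -28.5000; -28.5000 45.5000]
BᵀPA = [-49.0000 17.3750; 78.0000 -27.7500]
K = S⁻¹·BᵀPA = [-0.1022 -0.0049; 1.6503 -0.6130]
A−BK = [0.5972 -0.2790; -4.2043 1.9902]
AᵀP(A−BK) = [2.2711 -0.9293; -0.9293 0.3880]
P' = Q + AᵀP(A−BK) = [11.5211 5.0707; 5.0707 4.3880]
tr(P') = 15.9091


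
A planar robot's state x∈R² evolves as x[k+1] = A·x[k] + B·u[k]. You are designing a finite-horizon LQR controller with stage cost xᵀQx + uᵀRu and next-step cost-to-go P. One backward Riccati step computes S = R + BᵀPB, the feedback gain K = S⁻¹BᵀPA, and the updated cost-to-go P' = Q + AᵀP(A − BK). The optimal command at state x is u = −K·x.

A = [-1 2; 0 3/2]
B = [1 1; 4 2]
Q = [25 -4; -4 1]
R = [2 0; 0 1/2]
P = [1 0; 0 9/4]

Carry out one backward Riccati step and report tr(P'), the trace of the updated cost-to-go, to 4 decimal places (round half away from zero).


28.5097

BᵀP = [1.0000 9.0000; 1.0000 4.5000]
S = R + BᵀPB = [2 0; 0 1/2] + [37.0000 19.0000; 19.0000 10.0000] = [39.0000 19.0000; 19.0000 10.5000]
BᵀPA = [-1.0000 15.5000; -1.0000 8.7500]
K = S⁻¹·BᵀPA = [0.1753 -0.0722; -0.4124 0.9639]
A−BK = [-0.7629 1.1082; 0.1237 -0.1392]
AᵀP(A−BK) = [0.7629 -1.1082; -1.1082 1.7468]
P' = Q + AᵀP(A−BK) = [25.7629 -5.1082; -5.1082 2.7468]
tr(P') = 28.5097


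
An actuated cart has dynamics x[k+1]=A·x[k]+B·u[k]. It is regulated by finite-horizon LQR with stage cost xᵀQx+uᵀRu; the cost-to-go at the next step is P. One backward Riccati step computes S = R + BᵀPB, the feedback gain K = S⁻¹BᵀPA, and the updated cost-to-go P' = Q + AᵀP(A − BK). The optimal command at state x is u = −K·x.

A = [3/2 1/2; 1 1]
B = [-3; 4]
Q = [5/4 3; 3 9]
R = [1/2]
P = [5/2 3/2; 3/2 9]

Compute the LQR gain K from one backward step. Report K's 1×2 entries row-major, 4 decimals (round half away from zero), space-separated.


BᵀP = [-1.5000 31.5000]
S = R + BᵀPB = [1/2] + [130.5000] = [131.0000]
BᵀPA = [29.2500 30.7500]
K = S⁻¹·BᵀPA = [0.2233 0.2347]
A−BK = [2.1698 1.2042; 0.1069 0.0611]
AᵀP(A−BK) = [12.5940 7.0091; 7.0091 3.9070]
P' = Q + AᵀP(A−BK) = [13.8440 10.0091; 10.0091 12.9070]
tr(P') = 26.7510

0.2233 0.2347


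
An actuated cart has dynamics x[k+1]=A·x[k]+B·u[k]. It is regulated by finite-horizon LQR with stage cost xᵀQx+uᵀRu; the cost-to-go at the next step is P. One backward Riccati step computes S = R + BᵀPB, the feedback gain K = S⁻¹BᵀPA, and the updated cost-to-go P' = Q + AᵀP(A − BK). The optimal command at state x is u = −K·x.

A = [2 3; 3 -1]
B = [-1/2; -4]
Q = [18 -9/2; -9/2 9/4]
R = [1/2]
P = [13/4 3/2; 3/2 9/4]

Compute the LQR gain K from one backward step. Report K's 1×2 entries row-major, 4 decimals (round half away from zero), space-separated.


BᵀP = [-7.6250 -9.7500]
S = R + BᵀPB = [1/2] + [42.8125] = [43.3125]
BᵀPA = [-44.5000 -13.1250]
K = S⁻¹·BᵀPA = [-1.0274 -0.3030]
A−BK = [1.4863 2.8485; -1.1097 -2.2121]
AᵀP(A−BK) = [5.5299 9.7652; 9.7652 18.5227]
P' = Q + AᵀP(A−BK) = [23.5299 5.2652; 5.2652 20.7727]
tr(P') = 44.3027

-1.0274 -0.3030


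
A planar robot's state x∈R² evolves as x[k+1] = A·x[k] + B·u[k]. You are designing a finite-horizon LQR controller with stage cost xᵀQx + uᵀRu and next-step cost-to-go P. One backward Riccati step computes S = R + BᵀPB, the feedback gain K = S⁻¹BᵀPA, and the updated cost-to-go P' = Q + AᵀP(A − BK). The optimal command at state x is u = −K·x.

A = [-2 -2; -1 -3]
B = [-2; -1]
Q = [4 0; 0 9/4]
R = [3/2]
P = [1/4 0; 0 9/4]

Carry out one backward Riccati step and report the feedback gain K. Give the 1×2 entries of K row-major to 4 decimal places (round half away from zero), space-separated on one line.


BᵀP = [-0.5000 -2.2500]
S = R + BᵀPB = [3/2] + [3.2500] = [4.7500]
BᵀPA = [3.2500 7.7500]
K = S⁻¹·BᵀPA = [0.6842 1.6316]
A−BK = [-0.6316 1.2632; -0.3158 -1.3684]
AᵀP(A−BK) = [1.0263 2.4474; 2.4474 8.6053]
P' = Q + AᵀP(A−BK) = [5.0263 2.4474; 2.4474 10.8553]
tr(P') = 15.8816

0.6842 1.6316


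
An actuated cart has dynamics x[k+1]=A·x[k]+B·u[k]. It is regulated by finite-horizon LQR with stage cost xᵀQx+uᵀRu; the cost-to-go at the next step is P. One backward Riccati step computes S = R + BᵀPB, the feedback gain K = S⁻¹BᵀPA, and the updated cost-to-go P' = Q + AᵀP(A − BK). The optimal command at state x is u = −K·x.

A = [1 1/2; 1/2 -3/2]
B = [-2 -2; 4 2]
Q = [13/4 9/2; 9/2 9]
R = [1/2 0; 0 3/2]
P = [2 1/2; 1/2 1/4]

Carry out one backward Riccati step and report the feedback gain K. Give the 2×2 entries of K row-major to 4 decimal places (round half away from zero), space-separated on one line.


0.0000 -0.2642 -0.5000 0.0472

BᵀP = [-2.0000 0.0000; -3.0000 -0.5000]
S = R + BᵀPB = [1/2 0; 0 3/2] + [4.0000 4.0000; 4.0000 5.0000] = [4.5000 4.0000; 4.0000 6.5000]
BᵀPA = [-2.0000 -1.0000; -3.2500 -0.7500]
K = S⁻¹·BᵀPA = [0.0000 -0.2642; -0.5000 0.0472]
A−BK = [0.0000 0.0660; 1.5000 -0.5377]
AᵀP(A−BK) = [0.9375 -0.1875; -0.1875 0.0837]
P' = Q + AᵀP(A−BK) = [4.1875 4.3125; 4.3125 9.0837]
tr(P') = 13.2712


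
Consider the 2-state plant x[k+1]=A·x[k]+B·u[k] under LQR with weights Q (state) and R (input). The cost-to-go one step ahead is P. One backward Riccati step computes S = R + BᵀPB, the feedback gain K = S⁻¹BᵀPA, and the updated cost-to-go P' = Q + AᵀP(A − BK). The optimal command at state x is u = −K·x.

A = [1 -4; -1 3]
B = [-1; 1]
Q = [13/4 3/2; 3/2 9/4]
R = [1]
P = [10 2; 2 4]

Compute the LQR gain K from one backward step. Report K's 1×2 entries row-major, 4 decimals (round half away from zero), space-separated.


-0.9091 3.4545

BᵀP = [-8.0000 2.0000]
S = R + BᵀPB = [1] + [10.0000] = [11.0000]
BᵀPA = [-10.0000 38.0000]
K = S⁻¹·BᵀPA = [-0.9091 3.4545]
A−BK = [0.0909 -0.5455; -0.0909 -0.4545]
AᵀP(A−BK) = [0.9091 -3.4545; -3.4545 16.7273]
P' = Q + AᵀP(A−BK) = [4.1591 -1.9545; -1.9545 18.9773]
tr(P') = 23.1364


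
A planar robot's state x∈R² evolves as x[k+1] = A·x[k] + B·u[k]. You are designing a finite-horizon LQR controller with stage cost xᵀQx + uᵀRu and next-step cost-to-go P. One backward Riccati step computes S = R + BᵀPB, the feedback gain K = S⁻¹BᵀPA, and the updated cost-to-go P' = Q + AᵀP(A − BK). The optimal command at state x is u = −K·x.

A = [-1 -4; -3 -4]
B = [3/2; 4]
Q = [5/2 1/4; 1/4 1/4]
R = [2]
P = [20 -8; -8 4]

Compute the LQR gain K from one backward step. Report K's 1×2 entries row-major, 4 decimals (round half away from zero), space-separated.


BᵀP = [-2.0000 4.0000]
S = R + BᵀPB = [2] + [13.0000] = [15.0000]
BᵀPA = [-10.0000 -8.0000]
K = S⁻¹·BᵀPA = [-0.6667 -0.5333]
A−BK = [0.0000 -3.2000; -0.3333 -1.8667]
AᵀP(A−BK) = [1.3333 -5.3333; -5.3333 123.7333]
P' = Q + AᵀP(A−BK) = [3.8333 -5.0833; -5.0833 123.9833]
tr(P') = 127.8167

-0.6667 -0.5333


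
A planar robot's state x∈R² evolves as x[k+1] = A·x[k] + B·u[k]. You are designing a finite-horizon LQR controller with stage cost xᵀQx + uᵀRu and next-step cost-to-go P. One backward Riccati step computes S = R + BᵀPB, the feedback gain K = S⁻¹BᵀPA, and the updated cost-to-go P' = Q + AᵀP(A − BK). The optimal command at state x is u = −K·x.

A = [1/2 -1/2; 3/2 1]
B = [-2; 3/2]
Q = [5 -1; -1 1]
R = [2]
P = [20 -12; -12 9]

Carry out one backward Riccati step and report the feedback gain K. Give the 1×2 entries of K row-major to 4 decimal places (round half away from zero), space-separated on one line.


BᵀP = [-58.0000 37.5000]
S = R + BᵀPB = [2] + [172.2500] = [174.2500]
BᵀPA = [27.2500 66.5000]
K = S⁻¹·BᵀPA = [0.1564 0.3816]
A−BK = [0.8128 0.2633; 1.2654 0.4275]
AᵀP(A−BK) = [2.9885 1.1004; 1.1004 0.6212]
P' = Q + AᵀP(A−BK) = [7.9885 0.1004; 0.1004 1.6212]
tr(P') = 9.6098

0.1564 0.3816


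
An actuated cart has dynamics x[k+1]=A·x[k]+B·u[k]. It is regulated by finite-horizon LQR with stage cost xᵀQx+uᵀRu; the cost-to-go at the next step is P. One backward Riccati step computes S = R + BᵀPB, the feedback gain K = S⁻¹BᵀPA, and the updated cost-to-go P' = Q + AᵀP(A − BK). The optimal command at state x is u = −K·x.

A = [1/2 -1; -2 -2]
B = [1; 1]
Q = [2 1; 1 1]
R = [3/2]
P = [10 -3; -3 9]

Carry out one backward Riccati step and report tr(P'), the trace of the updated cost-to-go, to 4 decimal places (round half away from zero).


51.6207

BᵀP = [7.0000 6.0000]
S = R + BᵀPB = [3/2] + [13.0000] = [14.5000]
BᵀPA = [-8.5000 -19.0000]
K = S⁻¹·BᵀPA = [-0.5862 -1.3103]
A−BK = [1.0862 0.3103; -1.4138 -0.6897]
AᵀP(A−BK) = [39.5172 16.8621; 16.8621 9.1034]
P' = Q + AᵀP(A−BK) = [41.5172 17.8621; 17.8621 10.1034]
tr(P') = 51.6207


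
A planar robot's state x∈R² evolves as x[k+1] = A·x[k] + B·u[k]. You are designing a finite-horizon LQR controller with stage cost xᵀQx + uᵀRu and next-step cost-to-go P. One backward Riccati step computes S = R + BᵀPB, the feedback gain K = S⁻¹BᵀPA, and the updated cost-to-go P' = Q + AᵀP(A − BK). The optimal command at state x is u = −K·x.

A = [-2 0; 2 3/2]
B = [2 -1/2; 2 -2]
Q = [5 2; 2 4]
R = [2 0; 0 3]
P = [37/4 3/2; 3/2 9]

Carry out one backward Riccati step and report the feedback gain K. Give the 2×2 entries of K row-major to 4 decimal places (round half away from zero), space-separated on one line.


-1.1355 -0.0818 -1.8539 -0.7321

BᵀP = [21.5000 21.0000; -7.6250 -18.7500]
S = R + BᵀPB = [2 0; 0 3] + [85.0000 -52.7500; -52.7500 41.3125] = [87.0000 -52.7500; -52.7500 44.3125]
BᵀPA = [-1.0000 31.5000; -22.2500 -28.1250]
K = S⁻¹·BᵀPA = [-1.1355 -0.0818; -1.8539 -0.7321]
A−BK = [-0.6559 -0.2024; 0.5633 0.1995]
AᵀP(A−BK) = [18.6160 6.1294; 6.1294 2.2372]
P' = Q + AᵀP(A−BK) = [23.6160 8.1294; 8.1294 6.2372]
tr(P') = 29.8532


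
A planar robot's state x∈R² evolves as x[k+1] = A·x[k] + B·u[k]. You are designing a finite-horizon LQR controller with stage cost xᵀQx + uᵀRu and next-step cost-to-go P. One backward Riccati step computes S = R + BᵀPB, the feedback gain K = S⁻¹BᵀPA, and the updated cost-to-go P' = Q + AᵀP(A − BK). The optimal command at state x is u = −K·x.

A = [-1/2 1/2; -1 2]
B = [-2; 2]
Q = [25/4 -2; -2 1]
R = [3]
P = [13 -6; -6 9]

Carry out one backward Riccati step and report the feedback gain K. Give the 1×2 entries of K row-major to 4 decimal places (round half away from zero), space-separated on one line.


BᵀP = [-38.0000 30.0000]
S = R + BᵀPB = [3] + [136.0000] = [139.0000]
BᵀPA = [-11.0000 41.0000]
K = S⁻¹·BᵀPA = [-0.0791 0.2950]
A−BK = [-0.6583 1.0899; -0.8417 1.4101]
AᵀP(A−BK) = [5.3795 -9.0054; -9.0054 15.1565]
P' = Q + AᵀP(A−BK) = [11.6295 -11.0054; -11.0054 16.1565]
tr(P') = 27.7860

-0.0791 0.2950


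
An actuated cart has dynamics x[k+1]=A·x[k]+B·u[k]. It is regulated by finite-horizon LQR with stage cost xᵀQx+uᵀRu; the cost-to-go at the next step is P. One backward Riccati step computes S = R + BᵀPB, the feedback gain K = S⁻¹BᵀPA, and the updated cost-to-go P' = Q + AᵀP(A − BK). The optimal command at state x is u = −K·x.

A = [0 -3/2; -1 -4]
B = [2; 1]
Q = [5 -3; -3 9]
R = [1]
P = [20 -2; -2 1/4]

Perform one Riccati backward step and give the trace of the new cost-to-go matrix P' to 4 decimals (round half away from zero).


14.9761

BᵀP = [38.0000 -3.7500]
S = R + BᵀPB = [1] + [72.2500] = [73.2500]
BᵀPA = [3.7500 -42.0000]
K = S⁻¹·BᵀPA = [0.0512 -0.5734]
A−BK = [-0.1024 -0.3532; -1.0512 -3.4266]
AᵀP(A−BK) = [0.0580 0.1502; 0.1502 0.9181]
P' = Q + AᵀP(A−BK) = [5.0580 -2.8498; -2.8498 9.9181]
tr(P') = 14.9761


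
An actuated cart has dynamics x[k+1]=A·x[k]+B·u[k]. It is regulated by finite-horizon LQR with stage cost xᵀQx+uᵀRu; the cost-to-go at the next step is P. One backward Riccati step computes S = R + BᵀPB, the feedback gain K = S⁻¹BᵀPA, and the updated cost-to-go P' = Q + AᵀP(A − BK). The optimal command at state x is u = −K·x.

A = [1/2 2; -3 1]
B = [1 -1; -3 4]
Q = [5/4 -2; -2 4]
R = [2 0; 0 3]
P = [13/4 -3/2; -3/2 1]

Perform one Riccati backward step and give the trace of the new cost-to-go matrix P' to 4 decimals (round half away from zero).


BᵀP = [7.7500 -4.5000; -9.2500 5.5000]
S = R + BᵀPB = [2 0; 0 3] + [21.2500 -25.7500; -25.7500 31.2500] = [23.2500 -25.7500; -25.7500 34.2500]
BᵀPA = [17.3750 11.0000; -21.1250 -13.0000]
K = S⁻¹·BᵀPA = [0.3837 0.3152; -0.3283 -0.1426]
A−BK = [-0.2120 1.5422; -0.5356 2.5159]
AᵀP(A−BK) = [0.7101 0.0113; 0.0113 2.6792]
P' = Q + AᵀP(A−BK) = [1.9601 -1.9887; -1.9887 6.6792]
tr(P') = 8.6393

8.6393


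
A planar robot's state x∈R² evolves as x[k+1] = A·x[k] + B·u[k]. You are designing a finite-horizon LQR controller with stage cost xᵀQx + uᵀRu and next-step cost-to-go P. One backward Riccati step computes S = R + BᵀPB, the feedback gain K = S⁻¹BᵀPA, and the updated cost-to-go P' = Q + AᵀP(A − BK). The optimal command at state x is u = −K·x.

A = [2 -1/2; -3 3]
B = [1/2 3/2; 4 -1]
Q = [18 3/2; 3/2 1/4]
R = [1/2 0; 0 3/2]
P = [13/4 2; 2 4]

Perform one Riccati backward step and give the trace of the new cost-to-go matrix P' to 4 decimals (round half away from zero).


BᵀP = [9.6250 17.0000; 2.8750 -1.0000]
S = R + BᵀPB = [1/2 0; 0 3/2] + [72.8125 -2.5625; -2.5625 5.3125] = [73.3125 -2.5625; -2.5625 6.8125]
BᵀPA = [-31.7500 46.1875; 8.7500 -4.4375]
K = S⁻¹·BᵀPA = [-0.3934 0.6153; 1.1364 -0.4199]
A−BK = [0.4920 -0.1778; -0.2901 0.1188]
AᵀP(A−BK) = [2.5671 -1.0389; -1.0389 0.5285]
P' = Q + AᵀP(A−BK) = [20.5671 0.4611; 0.4611 0.7785]
tr(P') = 21.3456

21.3456


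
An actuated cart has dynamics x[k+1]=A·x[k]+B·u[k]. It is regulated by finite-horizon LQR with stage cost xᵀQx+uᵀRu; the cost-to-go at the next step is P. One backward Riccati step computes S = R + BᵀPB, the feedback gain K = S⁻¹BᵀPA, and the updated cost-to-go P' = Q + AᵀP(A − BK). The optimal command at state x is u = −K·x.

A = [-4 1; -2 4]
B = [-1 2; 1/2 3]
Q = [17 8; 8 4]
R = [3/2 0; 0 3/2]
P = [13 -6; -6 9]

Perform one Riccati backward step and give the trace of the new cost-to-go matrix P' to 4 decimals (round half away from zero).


32.1113

BᵀP = [-16.0000 10.5000; 8.0000 15.0000]
S = R + BᵀPB = [3/2 0; 0 3/2] + [21.2500 -0.5000; -0.5000 61.0000] = [22.7500 -0.5000; -0.5000 62.5000]
BᵀPA = [43.0000 26.0000; -62.0000 68.0000]
K = S⁻¹·BᵀPA = [1.8686 1.1670; -0.9771 1.0973]
A−BK = [-0.1773 -0.0277; -0.0032 0.1245]
AᵀP(A−BK) = [7.0715 1.8549; 1.8549 4.0398]
P' = Q + AᵀP(A−BK) = [24.0715 9.8549; 9.8549 8.0398]
tr(P') = 32.1113


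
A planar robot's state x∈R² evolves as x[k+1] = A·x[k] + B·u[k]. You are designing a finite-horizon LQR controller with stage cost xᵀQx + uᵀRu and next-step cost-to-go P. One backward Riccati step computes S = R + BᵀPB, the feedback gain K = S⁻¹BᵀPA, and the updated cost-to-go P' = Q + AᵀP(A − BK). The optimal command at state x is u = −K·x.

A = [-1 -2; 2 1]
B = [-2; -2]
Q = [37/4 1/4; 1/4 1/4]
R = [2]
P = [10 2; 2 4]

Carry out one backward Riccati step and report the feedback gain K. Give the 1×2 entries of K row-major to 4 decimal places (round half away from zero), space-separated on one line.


0.0000 0.4865

BᵀP = [-24.0000 -12.0000]
S = R + BᵀPB = [2] + [72.0000] = [74.0000]
BᵀPA = [0.0000 36.0000]
K = S⁻¹·BᵀPA = [0.0000 0.4865]
A−BK = [-1.0000 -1.0270; 2.0000 1.9730]
AᵀP(A−BK) = [18.0000 18.0000; 18.0000 18.4865]
P' = Q + AᵀP(A−BK) = [27.2500 18.2500; 18.2500 18.7365]
tr(P') = 45.9865


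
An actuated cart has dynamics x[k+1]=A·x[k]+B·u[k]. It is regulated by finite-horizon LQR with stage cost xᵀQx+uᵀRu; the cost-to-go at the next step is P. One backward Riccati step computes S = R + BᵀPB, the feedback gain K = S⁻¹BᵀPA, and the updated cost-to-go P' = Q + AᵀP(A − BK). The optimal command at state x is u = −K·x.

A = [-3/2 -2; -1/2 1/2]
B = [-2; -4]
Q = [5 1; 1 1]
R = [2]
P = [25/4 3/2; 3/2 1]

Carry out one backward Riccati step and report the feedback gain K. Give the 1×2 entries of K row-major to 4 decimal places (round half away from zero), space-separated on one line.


BᵀP = [-18.5000 -7.0000]
S = R + BᵀPB = [2] + [65.0000] = [67.0000]
BᵀPA = [31.2500 33.5000]
K = S⁻¹·BᵀPA = [0.4664 0.5000]
A−BK = [-0.5672 -1.0000; 1.3657 2.5000]
AᵀP(A−BK) = [1.9869 3.2500; 3.2500 5.5000]
P' = Q + AᵀP(A−BK) = [6.9869 4.2500; 4.2500 6.5000]
tr(P') = 13.4869

0.4664 0.5000


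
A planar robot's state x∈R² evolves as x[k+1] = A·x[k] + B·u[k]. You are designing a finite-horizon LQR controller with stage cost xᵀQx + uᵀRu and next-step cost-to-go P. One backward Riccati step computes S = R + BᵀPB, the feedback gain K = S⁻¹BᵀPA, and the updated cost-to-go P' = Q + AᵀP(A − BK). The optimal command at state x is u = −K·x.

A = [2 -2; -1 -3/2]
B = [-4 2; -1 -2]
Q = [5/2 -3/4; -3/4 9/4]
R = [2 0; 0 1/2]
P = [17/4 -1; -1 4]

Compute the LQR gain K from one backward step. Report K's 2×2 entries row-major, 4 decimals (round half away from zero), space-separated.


BᵀP = [-16.0000 0.0000; 10.5000 -10.0000]
S = R + BᵀPB = [2 0; 0 1/2] + [64.0000 -32.0000; -32.0000 41.0000] = [66.0000 -32.0000; -32.0000 41.5000]
BᵀPA = [-32.0000 32.0000; 31.0000 -6.0000]
K = S⁻¹·BᵀPA = [-0.1959 0.6624; 0.5959 0.3662]
A−BK = [0.0245 -0.0828; -0.0041 -0.1052]
AᵀP(A−BK) = [0.2571 -0.1551; -0.1551 1.0006]
P' = Q + AᵀP(A−BK) = [2.7571 -0.9051; -0.9051 3.2506]
tr(P') = 6.0077

-0.1959 0.6624 0.5959 0.3662


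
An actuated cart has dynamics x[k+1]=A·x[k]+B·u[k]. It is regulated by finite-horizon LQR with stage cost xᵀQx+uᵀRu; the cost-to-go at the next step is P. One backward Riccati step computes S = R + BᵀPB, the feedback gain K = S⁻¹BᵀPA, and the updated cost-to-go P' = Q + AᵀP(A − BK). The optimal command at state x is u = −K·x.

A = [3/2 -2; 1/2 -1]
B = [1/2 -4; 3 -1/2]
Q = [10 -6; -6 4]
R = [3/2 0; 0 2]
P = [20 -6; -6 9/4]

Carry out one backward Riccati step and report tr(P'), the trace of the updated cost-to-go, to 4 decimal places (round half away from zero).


14.7605

BᵀP = [-8.0000 3.7500; -77.0000 22.8750]
S = R + BᵀPB = [3/2 0; 0 2] + [7.2500 30.1250; 30.1250 296.5625] = [8.7500 30.1250; 30.1250 298.5625]
BᵀPA = [-10.1250 12.2500; -104.0625 131.1250]
K = S⁻¹·BᵀPA = [0.0657 -0.1717; -0.3552 0.4565]
A−BK = [0.0465 -0.0881; 0.1254 -0.2566]
AᵀP(A−BK) = [0.2674 -0.3576; -0.3576 0.4931]
P' = Q + AᵀP(A−BK) = [10.2674 -6.3576; -6.3576 4.4931]
tr(P') = 14.7605


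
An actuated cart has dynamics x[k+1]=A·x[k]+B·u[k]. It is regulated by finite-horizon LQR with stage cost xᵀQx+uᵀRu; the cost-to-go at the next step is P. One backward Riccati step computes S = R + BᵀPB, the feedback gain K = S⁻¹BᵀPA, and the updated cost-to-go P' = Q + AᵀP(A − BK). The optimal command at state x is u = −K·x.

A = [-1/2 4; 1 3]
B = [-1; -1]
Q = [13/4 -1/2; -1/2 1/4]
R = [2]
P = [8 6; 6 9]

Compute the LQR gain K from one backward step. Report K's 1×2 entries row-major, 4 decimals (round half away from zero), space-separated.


BᵀP = [-14.0000 -15.0000]
S = R + BᵀPB = [2] + [29.0000] = [31.0000]
BᵀPA = [-8.0000 -101.0000]
K = S⁻¹·BᵀPA = [-0.2581 -3.2581]
A−BK = [-0.7581 0.7419; 0.7419 -0.2581]
AᵀP(A−BK) = [2.9355 -0.0645; -0.0645 23.9355]
P' = Q + AᵀP(A−BK) = [6.1855 -0.5645; -0.5645 24.1855]
tr(P') = 30.3710

-0.2581 -3.2581


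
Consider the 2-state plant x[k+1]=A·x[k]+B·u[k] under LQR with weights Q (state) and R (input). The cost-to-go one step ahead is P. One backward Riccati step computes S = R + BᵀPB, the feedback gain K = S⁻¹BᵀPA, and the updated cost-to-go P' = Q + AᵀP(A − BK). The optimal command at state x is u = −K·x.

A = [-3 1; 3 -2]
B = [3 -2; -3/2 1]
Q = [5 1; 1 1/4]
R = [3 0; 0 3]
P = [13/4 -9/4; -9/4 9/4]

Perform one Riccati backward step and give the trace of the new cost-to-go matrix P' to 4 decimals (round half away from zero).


10.9383

BᵀP = [13.1250 -10.1250; -8.7500 6.7500]
S = R + BᵀPB = [3 0; 0 3] + [54.5625 -36.3750; -36.3750 24.2500] = [57.5625 -36.3750; -36.3750 27.2500]
BᵀPA = [-69.7500 33.3750; 46.5000 -22.2500]
K = S⁻¹·BᵀPA = [-0.8526 0.4079; 0.5684 -0.2720]
A−BK = [0.6944 -0.7678; 1.1528 -1.1161]
AᵀP(A−BK) = [4.1047 -2.3995; -2.3995 1.5837]
P' = Q + AᵀP(A−BK) = [9.1047 -1.3995; -1.3995 1.8337]
tr(P') = 10.9383


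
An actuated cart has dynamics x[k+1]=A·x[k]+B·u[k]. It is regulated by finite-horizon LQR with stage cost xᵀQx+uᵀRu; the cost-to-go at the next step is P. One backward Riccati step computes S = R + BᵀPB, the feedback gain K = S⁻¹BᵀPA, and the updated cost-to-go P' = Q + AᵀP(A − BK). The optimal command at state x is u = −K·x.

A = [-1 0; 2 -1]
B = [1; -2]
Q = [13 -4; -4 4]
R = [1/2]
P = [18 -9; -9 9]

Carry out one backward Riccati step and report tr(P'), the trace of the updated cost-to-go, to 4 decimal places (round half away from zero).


18.4420

BᵀP = [36.0000 -27.0000]
S = R + BᵀPB = [1/2] + [90.0000] = [90.5000]
BᵀPA = [-90.0000 27.0000]
K = S⁻¹·BᵀPA = [-0.9945 0.2983]
A−BK = [-0.0055 -0.2983; 0.0110 -0.4033]
AᵀP(A−BK) = [0.4972 -0.1492; -0.1492 0.9448]
P' = Q + AᵀP(A−BK) = [13.4972 -4.1492; -4.1492 4.9448]
tr(P') = 18.4420


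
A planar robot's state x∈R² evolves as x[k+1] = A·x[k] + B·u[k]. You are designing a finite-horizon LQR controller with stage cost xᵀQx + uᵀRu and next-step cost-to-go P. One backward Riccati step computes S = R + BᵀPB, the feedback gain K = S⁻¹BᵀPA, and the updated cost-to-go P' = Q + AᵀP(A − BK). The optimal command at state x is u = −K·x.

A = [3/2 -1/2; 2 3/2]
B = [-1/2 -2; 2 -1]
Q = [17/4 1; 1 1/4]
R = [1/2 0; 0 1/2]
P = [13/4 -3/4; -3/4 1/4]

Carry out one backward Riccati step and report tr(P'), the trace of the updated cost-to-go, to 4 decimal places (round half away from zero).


BᵀP = [-3.1250 0.8750; -5.7500 1.2500]
S = R + BᵀPB = [1/2 0; 0 1/2] + [3.3125 5.3750; 5.3750 10.2500] = [3.8125 5.3750; 5.3750 10.7500]
BᵀPA = [-2.9375 2.8750; -6.1250 4.7500]
K = S⁻¹·BᵀPA = [0.1111 0.4444; -0.6253 0.2196]
A−BK = [0.3049 0.1615; 1.1525 0.8307]
AᵀP(A−BK) = [0.3088 0.0258; 0.0258 0.1789]
P' = Q + AᵀP(A−BK) = [4.5588 1.0258; 1.0258 0.4289]
tr(P') = 4.9877

4.9877


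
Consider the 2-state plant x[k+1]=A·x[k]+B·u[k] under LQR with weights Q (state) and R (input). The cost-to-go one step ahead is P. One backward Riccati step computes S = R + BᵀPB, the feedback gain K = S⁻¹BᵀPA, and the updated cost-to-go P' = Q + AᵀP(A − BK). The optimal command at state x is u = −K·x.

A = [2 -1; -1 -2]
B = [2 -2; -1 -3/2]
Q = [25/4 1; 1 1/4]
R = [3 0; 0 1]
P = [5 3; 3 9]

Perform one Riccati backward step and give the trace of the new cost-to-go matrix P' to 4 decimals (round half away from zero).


BᵀP = [7.0000 -3.0000; -14.5000 -19.5000]
S = R + BᵀPB = [3 0; 0 1] + [17.0000 -9.5000; -9.5000 58.2500] = [20.0000 -9.5000; -9.5000 59.2500]
BᵀPA = [17.0000 -1.0000; -9.5000 53.5000]
K = S⁻¹·BᵀPA = [0.8376 0.4101; -0.0260 0.9687]
A−BK = [0.2727 0.1172; -0.2014 -0.1368]
AᵀP(A−BK) = [2.5129 1.2304; 1.2304 1.5839]
P' = Q + AᵀP(A−BK) = [8.7629 2.2304; 2.2304 1.8339]
tr(P') = 10.5968

10.5968


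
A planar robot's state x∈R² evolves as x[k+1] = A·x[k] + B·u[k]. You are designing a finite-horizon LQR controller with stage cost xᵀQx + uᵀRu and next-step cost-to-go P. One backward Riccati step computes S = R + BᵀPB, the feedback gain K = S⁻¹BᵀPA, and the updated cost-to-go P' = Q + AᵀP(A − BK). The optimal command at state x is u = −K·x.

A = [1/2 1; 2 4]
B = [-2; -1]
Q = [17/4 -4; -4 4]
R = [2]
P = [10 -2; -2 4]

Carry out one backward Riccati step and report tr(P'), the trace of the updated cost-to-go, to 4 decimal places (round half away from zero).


BᵀP = [-18.0000 0.0000]
S = R + BᵀPB = [2] + [36.0000] = [38.0000]
BᵀPA = [-9.0000 -18.0000]
K = S⁻¹·BᵀPA = [-0.2368 -0.4737]
A−BK = [0.0263 0.0526; 1.7632 3.5263]
AᵀP(A−BK) = [12.3684 24.7368; 24.7368 49.4737]
P' = Q + AᵀP(A−BK) = [16.6184 20.7368; 20.7368 53.4737]
tr(P') = 70.0921

70.0921


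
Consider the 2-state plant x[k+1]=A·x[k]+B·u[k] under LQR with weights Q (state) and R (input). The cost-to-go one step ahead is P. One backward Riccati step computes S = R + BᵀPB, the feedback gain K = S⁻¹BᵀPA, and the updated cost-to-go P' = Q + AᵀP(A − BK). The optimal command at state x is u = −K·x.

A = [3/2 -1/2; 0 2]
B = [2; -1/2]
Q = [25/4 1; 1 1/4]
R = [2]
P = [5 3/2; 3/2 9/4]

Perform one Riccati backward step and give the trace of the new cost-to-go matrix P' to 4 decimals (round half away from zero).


BᵀP = [9.2500 1.8750]
S = R + BᵀPB = [2] + [17.5625] = [19.5625]
BᵀPA = [13.8750 -0.8750]
K = S⁻¹·BᵀPA = [0.7093 -0.0447]
A−BK = [0.0815 -0.4105; 0.3546 1.9776]
AᵀP(A−BK) = [1.4089 1.3706; 1.3706 7.2109]
P' = Q + AᵀP(A−BK) = [7.6589 2.3706; 2.3706 7.4609]
tr(P') = 15.1198

15.1198


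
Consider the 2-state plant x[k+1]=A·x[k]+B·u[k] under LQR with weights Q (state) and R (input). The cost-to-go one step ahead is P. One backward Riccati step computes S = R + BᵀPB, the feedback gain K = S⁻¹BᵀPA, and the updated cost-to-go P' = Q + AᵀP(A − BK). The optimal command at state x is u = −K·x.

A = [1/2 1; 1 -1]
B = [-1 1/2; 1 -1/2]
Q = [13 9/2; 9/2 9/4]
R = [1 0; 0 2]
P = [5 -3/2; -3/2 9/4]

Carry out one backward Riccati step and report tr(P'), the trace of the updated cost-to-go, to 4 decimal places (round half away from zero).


18.0455

BᵀP = [-6.5000 3.7500; 3.2500 -1.8750]
S = R + BᵀPB = [1 0; 0 2] + [10.2500 -5.1250; -5.1250 2.5625] = [11.2500 -5.1250; -5.1250 4.5625]
BᵀPA = [0.5000 -10.2500; -0.2500 5.1250]
K = S⁻¹·BᵀPA = [0.0399 -0.8180; -0.0100 0.2045]
A−BK = [0.5449 0.0798; 0.9551 -0.0798]
AᵀP(A−BK) = [1.9776 -0.0399; -0.0399 0.8180]
P' = Q + AᵀP(A−BK) = [14.9776 4.4601; 4.4601 3.0680]
tr(P') = 18.0455


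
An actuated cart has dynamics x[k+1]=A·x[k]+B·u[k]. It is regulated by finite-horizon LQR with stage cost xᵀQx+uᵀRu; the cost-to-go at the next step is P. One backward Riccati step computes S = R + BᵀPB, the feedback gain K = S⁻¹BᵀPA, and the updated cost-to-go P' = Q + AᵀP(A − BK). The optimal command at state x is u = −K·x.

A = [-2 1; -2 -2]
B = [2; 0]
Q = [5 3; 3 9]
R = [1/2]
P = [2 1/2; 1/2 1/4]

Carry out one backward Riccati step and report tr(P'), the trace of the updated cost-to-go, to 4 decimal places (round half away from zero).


15.7647

BᵀP = [4.0000 1.0000]
S = R + BᵀPB = [1/2] + [8.0000] = [8.5000]
BᵀPA = [-10.0000 2.0000]
K = S⁻¹·BᵀPA = [-1.1765 0.2353]
A−BK = [0.3529 0.5294; -2.0000 -2.0000]
AᵀP(A−BK) = [1.2353 0.3529; 0.3529 0.5294]
P' = Q + AᵀP(A−BK) = [6.2353 3.3529; 3.3529 9.5294]
tr(P') = 15.7647


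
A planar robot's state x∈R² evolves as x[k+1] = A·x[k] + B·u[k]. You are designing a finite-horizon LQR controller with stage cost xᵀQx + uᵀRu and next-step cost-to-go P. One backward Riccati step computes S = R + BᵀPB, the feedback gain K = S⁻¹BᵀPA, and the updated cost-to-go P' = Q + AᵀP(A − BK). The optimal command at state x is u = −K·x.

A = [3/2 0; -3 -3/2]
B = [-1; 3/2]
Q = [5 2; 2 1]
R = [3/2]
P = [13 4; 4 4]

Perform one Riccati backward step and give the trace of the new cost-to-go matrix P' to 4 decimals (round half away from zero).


19.7935

BᵀP = [-7.0000 2.0000]
S = R + BᵀPB = [3/2] + [10.0000] = [11.5000]
BᵀPA = [-16.5000 -3.0000]
K = S⁻¹·BᵀPA = [-1.4348 -0.2609]
A−BK = [0.0652 -0.2609; -0.8478 -1.1087]
AᵀP(A−BK) = [5.5761 4.6957; 4.6957 8.2174]
P' = Q + AᵀP(A−BK) = [10.5761 6.6957; 6.6957 9.2174]
tr(P') = 19.7935


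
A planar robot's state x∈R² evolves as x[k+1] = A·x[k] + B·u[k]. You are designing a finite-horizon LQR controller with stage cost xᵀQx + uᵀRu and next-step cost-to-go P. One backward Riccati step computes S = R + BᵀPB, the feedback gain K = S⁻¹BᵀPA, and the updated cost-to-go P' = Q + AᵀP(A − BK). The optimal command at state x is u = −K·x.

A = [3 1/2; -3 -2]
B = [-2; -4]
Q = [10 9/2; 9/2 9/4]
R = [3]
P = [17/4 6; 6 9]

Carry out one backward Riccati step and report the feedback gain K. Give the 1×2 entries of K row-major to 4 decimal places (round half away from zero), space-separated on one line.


BᵀP = [-32.5000 -48.0000]
S = R + BᵀPB = [3] + [257.0000] = [260.0000]
BᵀPA = [46.5000 79.7500]
K = S⁻¹·BᵀPA = [0.1788 0.3067]
A−BK = [3.3577 1.1135; -2.2846 -0.7731]
AᵀP(A−BK) = [2.9337 1.1120; 1.1120 0.6007]
P' = Q + AᵀP(A−BK) = [12.9337 5.6120; 5.6120 2.8507]
tr(P') = 15.7844

0.1788 0.3067
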